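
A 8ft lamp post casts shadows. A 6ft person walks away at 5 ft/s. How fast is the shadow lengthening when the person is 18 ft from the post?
15 ft/s

By similar triangles: 8/(x+s) = 6/s
Solving: s = 6x/2
ds/dt = 6/2 · dx/dt = 3 · 5 = 15 ft/s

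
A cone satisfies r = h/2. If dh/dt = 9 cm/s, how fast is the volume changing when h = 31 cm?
8649π/4 cm³/s

V = (1/3)π(h/2)²h = πh³/12
dV/dt = πh²/4 · 9
At h = 31: dV/dt = 8649π/4 cm³/s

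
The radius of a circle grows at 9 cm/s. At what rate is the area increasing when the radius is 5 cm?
90π cm²/s

A = πr²
dA/dt = 2πr · dr/dt = 2π(5)(9) = 90π cm²/s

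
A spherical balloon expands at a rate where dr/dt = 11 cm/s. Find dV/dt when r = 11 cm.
5324π cm³/s

V = (4/3)πr³
dV/dt = dV/dr · dr/dt = 4πr² · 11
At r = 11: dV/dt = 5324π cm³/s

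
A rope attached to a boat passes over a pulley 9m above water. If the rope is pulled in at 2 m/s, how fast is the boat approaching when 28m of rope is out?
56√703/703 ≈ 2.112 m/s

rope² = x² + 9²
x = √(28² - 9²) = √703
dx/dt = (rope/x) · d(rope)/dt = (28/√703) · (-2) = -56√703/703 m/s
The boat approaches at 56√703/703 ≈ 2.112 m/s.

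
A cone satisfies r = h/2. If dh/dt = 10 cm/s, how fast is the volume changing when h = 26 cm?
1690π cm³/s

V = (1/3)π(h/2)²h = πh³/12
dV/dt = πh²/4 · 10
At h = 26: dV/dt = 1690π cm³/s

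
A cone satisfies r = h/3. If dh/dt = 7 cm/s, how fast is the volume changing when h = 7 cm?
343π/9 cm³/s

V = (1/3)π(h/3)²h = πh³/27
dV/dt = πh²/9 · 7
At h = 7: dV/dt = 343π/9 cm³/s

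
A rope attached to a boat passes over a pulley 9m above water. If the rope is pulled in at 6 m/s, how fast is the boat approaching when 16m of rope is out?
96√7/35 ≈ 7.257 m/s

rope² = x² + 9²
x = √(16² - 9²) = 5√7
dx/dt = (rope/x) · d(rope)/dt = (16/(5√7)) · (-6) = -96√7/35 m/s
The boat approaches at 96√7/35 ≈ 7.257 m/s.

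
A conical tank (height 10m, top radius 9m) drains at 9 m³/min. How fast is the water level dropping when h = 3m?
100/(81π) ≈ 0.393 m/min

r/h = 9/10, so r = (9/10)h
V = (1/3)πr²h = (1/3)π((9/10)h)²h = (27/100)πh³
dV/dh = (81/100)πh²
dh/dt = (dV/dt)/(dV/dh) = -9/((81/100)π·3²) = -100/(81π) m/min
The level is dropping at 100/(81π) ≈ 0.393 m/min.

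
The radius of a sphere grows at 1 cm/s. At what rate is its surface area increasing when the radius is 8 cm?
64π cm²/s

S = 4πr²
dS/dt = dS/dr · dr/dt = 8πr · 1
At r = 8: dS/dt = 64π cm²/s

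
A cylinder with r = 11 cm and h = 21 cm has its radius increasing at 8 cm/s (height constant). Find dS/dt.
688π cm²/s

S = 2πrh + 2πr² (lateral + bases)
dS/dt = (2πh + 4πr)·dr/dt = (2π·21 + 4π·11)·8
= 688π cm²/s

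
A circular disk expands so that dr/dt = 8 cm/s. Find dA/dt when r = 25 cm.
400π cm²/s

A = πr²
dA/dt = 2πr · dr/dt = 2π(25)(8) = 400π cm²/s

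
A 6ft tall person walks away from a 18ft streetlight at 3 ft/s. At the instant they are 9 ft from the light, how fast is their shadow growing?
3/2 ft/s

By similar triangles: 18/(x+s) = 6/s
Solving: s = 6x/12
ds/dt = 6/12 · dx/dt = 1/2 · 3 = 3/2 ft/s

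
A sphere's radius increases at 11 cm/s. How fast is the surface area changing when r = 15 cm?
1320π cm²/s

S = 4πr²
dS/dt = dS/dr · dr/dt = 8πr · 11
At r = 15: dS/dt = 1320π cm²/s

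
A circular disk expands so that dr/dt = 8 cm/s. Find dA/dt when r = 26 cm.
416π cm²/s

A = πr²
dA/dt = 2πr · dr/dt = 2π(26)(8) = 416π cm²/s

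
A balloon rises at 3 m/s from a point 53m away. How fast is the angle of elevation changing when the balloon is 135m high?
0.007559 rad/s

tan(θ) = y/53
sec²(θ) · dθ/dt = (1/53) · dy/dt
dθ/dt = cos²(θ)/53 · 3 = 53/(53² + 135²) · 3
dθ/dt = 0.007559 rad/s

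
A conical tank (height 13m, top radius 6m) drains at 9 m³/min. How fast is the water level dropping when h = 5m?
169/(100π) ≈ 0.5379 m/min

r/h = 6/13, so r = (6/13)h
V = (1/3)πr²h = (1/3)π((6/13)h)²h = (12/169)πh³
dV/dh = (36/169)πh²
dh/dt = (dV/dt)/(dV/dh) = -9/((36/169)π·5²) = -169/(100π) m/min
The level is dropping at 169/(100π) ≈ 0.5379 m/min.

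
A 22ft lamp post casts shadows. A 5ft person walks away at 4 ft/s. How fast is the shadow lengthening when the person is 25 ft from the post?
20/17 ft/s

By similar triangles: 22/(x+s) = 5/s
Solving: s = 5x/17
ds/dt = 5/17 · dx/dt = 5/17 · 4 = 20/17 ft/s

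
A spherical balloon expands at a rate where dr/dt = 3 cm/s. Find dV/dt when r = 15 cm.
2700π cm³/s

V = (4/3)πr³
dV/dt = dV/dr · dr/dt = 4πr² · 3
At r = 15: dV/dt = 2700π cm³/s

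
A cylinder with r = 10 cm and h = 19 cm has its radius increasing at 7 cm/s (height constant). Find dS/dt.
546π cm²/s

S = 2πrh + 2πr² (lateral + bases)
dS/dt = (2πh + 4πr)·dr/dt = (2π·19 + 4π·10)·7
= 546π cm²/s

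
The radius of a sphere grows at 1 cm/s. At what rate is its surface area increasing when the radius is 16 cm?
128π cm²/s

S = 4πr²
dS/dt = dS/dr · dr/dt = 8πr · 1
At r = 16: dS/dt = 128π cm²/s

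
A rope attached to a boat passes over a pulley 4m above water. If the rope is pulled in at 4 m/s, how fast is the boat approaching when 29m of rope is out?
116√33/165 ≈ 4.039 m/s

rope² = x² + 4²
x = √(29² - 4²) = 5√33
dx/dt = (rope/x) · d(rope)/dt = (29/(5√33)) · (-4) = -116√33/165 m/s
The boat approaches at 116√33/165 ≈ 4.039 m/s.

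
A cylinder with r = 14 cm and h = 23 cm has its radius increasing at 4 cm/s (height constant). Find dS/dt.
408π cm²/s

S = 2πrh + 2πr² (lateral + bases)
dS/dt = (2πh + 4πr)·dr/dt = (2π·23 + 4π·14)·4
= 408π cm²/s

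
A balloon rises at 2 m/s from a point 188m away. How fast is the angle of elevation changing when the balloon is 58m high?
0.009714 rad/s

tan(θ) = y/188
sec²(θ) · dθ/dt = (1/188) · dy/dt
dθ/dt = cos²(θ)/188 · 2 = 188/(188² + 58²) · 2
dθ/dt = 0.009714 rad/s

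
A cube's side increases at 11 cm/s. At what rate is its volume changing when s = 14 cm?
6468 cm³/s

V = s³
dV/dt = 3s² · ds/dt = 3·14²·11 = 6468 cm³/s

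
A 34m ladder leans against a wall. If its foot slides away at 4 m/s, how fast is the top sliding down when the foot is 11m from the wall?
44√115/345 ≈ 1.368 m/s

x² + y² = 34²
2x·dx/dt + 2y·dy/dt = 0
dy/dt = -x/y · dx/dt = -11/(3√115) · 4 = -44√115/345 m/s
The top is descending at 44√115/345 ≈ 1.368 m/s.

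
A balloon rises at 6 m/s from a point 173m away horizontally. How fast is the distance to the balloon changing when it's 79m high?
237√36170/18085 ≈ 2.492 m/s

z² = 173² + y²
z = √(173² + 79²) = √36170
dz/dt = y/z · dy/dt = 79/√36170 · 6 = 237√36170/18085 ≈ 2.492 m/s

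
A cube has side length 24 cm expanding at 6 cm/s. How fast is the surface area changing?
1728 cm²/s

A = 6s²
dA/dt = 12s · ds/dt = 12·24·6 = 1728 cm²/s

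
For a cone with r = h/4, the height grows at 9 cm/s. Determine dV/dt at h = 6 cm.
81π/4 cm³/s

V = (1/3)π(h/4)²h = πh³/48
dV/dt = πh²/16 · 9
At h = 6: dV/dt = 81π/4 cm³/s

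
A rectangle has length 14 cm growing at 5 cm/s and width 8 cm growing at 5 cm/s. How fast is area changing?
110 cm²/s

A = lw
dA/dt = w·dl/dt + l·dw/dt = 8·5 + 14·5 = 110 cm²/s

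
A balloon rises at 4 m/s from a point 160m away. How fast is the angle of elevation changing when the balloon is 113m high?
0.01668 rad/s

tan(θ) = y/160
sec²(θ) · dθ/dt = (1/160) · dy/dt
dθ/dt = cos²(θ)/160 · 4 = 160/(160² + 113²) · 4
dθ/dt = 0.01668 rad/s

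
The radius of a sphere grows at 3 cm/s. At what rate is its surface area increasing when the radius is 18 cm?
432π cm²/s

S = 4πr²
dS/dt = dS/dr · dr/dt = 8πr · 3
At r = 18: dS/dt = 432π cm²/s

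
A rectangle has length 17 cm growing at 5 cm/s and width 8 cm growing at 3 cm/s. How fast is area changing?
91 cm²/s

A = lw
dA/dt = w·dl/dt + l·dw/dt = 8·5 + 17·3 = 91 cm²/s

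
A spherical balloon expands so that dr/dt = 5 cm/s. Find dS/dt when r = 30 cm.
1200π cm²/s

S = 4πr²
dS/dt = dS/dr · dr/dt = 8πr · 5
At r = 30: dS/dt = 1200π cm²/s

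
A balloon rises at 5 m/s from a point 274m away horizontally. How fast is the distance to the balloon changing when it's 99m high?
495√84877/84877 ≈ 1.699 m/s

z² = 274² + y²
z = √(274² + 99²) = √84877
dz/dt = y/z · dy/dt = 99/√84877 · 5 = 495√84877/84877 ≈ 1.699 m/s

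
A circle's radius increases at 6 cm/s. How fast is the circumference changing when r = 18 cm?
12π cm/s

C = 2πr
dC/dt = 2π · dr/dt = 2π · 6 = 12π cm/s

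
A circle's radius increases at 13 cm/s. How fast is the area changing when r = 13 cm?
338π cm²/s

A = πr²
dA/dt = 2πr · dr/dt = 2π(13)(13) = 338π cm²/s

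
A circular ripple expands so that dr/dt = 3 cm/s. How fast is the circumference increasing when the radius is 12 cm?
6π cm/s

C = 2πr
dC/dt = 2π · dr/dt = 2π · 3 = 6π cm/s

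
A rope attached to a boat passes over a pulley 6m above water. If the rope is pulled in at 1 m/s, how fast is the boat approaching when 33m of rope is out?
11√13/39 ≈ 1.017 m/s

rope² = x² + 6²
x = √(33² - 6²) = 9√13
dx/dt = (rope/x) · d(rope)/dt = (33/(9√13)) · (-1) = -11√13/39 m/s
The boat approaches at 11√13/39 ≈ 1.017 m/s.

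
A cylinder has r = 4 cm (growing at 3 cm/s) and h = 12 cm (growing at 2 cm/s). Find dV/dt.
320π cm³/s

V = πr²h
dV/dt = 2πrh·dr/dt + πr²·dh/dt
= 2π(4)(12)(3) + π(4)²(2)
= 320π cm³/s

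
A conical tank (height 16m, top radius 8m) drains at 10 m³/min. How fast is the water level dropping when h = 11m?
40/(121π) ≈ 0.1052 m/min

r/h = 8/16, so r = (1/2)h
V = (1/3)πr²h = (1/3)π((1/2)h)²h = (1/12)πh³
dV/dh = (1/4)πh²
dh/dt = (dV/dt)/(dV/dh) = -10/((1/4)π·11²) = -40/(121π) m/min
The level is dropping at 40/(121π) ≈ 0.1052 m/min.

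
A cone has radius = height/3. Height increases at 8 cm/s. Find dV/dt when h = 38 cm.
11552π/9 cm³/s

V = (1/3)π(h/3)²h = πh³/27
dV/dt = πh²/9 · 8
At h = 38: dV/dt = 11552π/9 cm³/s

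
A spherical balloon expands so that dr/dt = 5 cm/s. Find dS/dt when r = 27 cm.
1080π cm²/s

S = 4πr²
dS/dt = dS/dr · dr/dt = 8πr · 5
At r = 27: dS/dt = 1080π cm²/s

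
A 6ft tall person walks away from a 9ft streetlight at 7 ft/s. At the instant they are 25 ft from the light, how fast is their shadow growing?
14 ft/s

By similar triangles: 9/(x+s) = 6/s
Solving: s = 6x/3
ds/dt = 6/3 · dx/dt = 2 · 7 = 14 ft/s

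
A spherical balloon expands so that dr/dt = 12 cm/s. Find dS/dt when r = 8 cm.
768π cm²/s

S = 4πr²
dS/dt = dS/dr · dr/dt = 8πr · 12
At r = 8: dS/dt = 768π cm²/s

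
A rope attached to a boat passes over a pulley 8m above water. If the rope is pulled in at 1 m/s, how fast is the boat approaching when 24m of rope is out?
3√2/4 ≈ 1.061 m/s

rope² = x² + 8²
x = √(24² - 8²) = 16√2
dx/dt = (rope/x) · d(rope)/dt = (24/(16√2)) · (-1) = -3√2/4 m/s
The boat approaches at 3√2/4 ≈ 1.061 m/s.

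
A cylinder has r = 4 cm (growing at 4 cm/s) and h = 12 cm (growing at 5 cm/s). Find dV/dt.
464π cm³/s

V = πr²h
dV/dt = 2πrh·dr/dt + πr²·dh/dt
= 2π(4)(12)(4) + π(4)²(5)
= 464π cm³/s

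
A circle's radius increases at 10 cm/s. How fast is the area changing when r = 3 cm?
60π cm²/s

A = πr²
dA/dt = 2πr · dr/dt = 2π(3)(10) = 60π cm²/s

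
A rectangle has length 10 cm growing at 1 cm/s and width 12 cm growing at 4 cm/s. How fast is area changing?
52 cm²/s

A = lw
dA/dt = w·dl/dt + l·dw/dt = 12·1 + 10·4 = 52 cm²/s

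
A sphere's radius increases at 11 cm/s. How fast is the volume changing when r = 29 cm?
37004π cm³/s

V = (4/3)πr³
dV/dt = dV/dr · dr/dt = 4πr² · 11
At r = 29: dV/dt = 37004π cm³/s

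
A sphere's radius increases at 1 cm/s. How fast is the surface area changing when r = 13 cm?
104π cm²/s

S = 4πr²
dS/dt = dS/dr · dr/dt = 8πr · 1
At r = 13: dS/dt = 104π cm²/s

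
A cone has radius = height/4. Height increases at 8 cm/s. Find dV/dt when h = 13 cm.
169π/2 cm³/s

V = (1/3)π(h/4)²h = πh³/48
dV/dt = πh²/16 · 8
At h = 13: dV/dt = 169π/2 cm³/s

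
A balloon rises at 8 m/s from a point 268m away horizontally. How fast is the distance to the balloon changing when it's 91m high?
728√80105/80105 ≈ 2.572 m/s

z² = 268² + y²
z = √(268² + 91²) = √80105
dz/dt = y/z · dy/dt = 91/√80105 · 8 = 728√80105/80105 ≈ 2.572 m/s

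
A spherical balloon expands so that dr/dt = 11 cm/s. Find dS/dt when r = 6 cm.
528π cm²/s

S = 4πr²
dS/dt = dS/dr · dr/dt = 8πr · 11
At r = 6: dS/dt = 528π cm²/s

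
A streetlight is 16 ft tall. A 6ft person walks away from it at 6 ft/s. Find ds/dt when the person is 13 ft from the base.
18/5 ft/s

By similar triangles: 16/(x+s) = 6/s
Solving: s = 6x/10
ds/dt = 6/10 · dx/dt = 3/5 · 6 = 18/5 ft/s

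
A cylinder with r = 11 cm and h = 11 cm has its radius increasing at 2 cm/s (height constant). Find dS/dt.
132π cm²/s

S = 2πrh + 2πr² (lateral + bases)
dS/dt = (2πh + 4πr)·dr/dt = (2π·11 + 4π·11)·2
= 132π cm²/s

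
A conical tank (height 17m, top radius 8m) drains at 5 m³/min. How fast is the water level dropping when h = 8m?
1445/(4096π) ≈ 0.1123 m/min

r/h = 8/17, so r = (8/17)h
V = (1/3)πr²h = (1/3)π((8/17)h)²h = (64/867)πh³
dV/dh = (64/289)πh²
dh/dt = (dV/dt)/(dV/dh) = -5/((64/289)π·8²) = -1445/(4096π) m/min
The level is dropping at 1445/(4096π) ≈ 0.1123 m/min.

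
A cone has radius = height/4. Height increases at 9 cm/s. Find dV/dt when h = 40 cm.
900π cm³/s

V = (1/3)π(h/4)²h = πh³/48
dV/dt = πh²/16 · 9
At h = 40: dV/dt = 900π cm³/s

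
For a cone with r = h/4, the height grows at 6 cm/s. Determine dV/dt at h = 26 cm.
507π/2 cm³/s

V = (1/3)π(h/4)²h = πh³/48
dV/dt = πh²/16 · 6
At h = 26: dV/dt = 507π/2 cm³/s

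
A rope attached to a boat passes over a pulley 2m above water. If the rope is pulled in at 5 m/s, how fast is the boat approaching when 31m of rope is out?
155√957/957 ≈ 5.01 m/s

rope² = x² + 2²
x = √(31² - 2²) = √957
dx/dt = (rope/x) · d(rope)/dt = (31/√957) · (-5) = -155√957/957 m/s
The boat approaches at 155√957/957 ≈ 5.01 m/s.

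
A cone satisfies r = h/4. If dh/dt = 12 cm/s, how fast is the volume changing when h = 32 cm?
768π cm³/s

V = (1/3)π(h/4)²h = πh³/48
dV/dt = πh²/16 · 12
At h = 32: dV/dt = 768π cm³/s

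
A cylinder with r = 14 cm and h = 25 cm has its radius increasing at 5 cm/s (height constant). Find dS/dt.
530π cm²/s

S = 2πrh + 2πr² (lateral + bases)
dS/dt = (2πh + 4πr)·dr/dt = (2π·25 + 4π·14)·5
= 530π cm²/s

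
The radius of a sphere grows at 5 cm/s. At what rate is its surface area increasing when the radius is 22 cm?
880π cm²/s

S = 4πr²
dS/dt = dS/dr · dr/dt = 8πr · 5
At r = 22: dS/dt = 880π cm²/s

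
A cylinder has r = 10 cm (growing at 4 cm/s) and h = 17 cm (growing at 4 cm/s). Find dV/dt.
1760π cm³/s

V = πr²h
dV/dt = 2πrh·dr/dt + πr²·dh/dt
= 2π(10)(17)(4) + π(10)²(4)
= 1760π cm³/s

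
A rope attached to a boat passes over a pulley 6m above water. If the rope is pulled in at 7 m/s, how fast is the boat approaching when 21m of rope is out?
49√5/15 ≈ 7.304 m/s

rope² = x² + 6²
x = √(21² - 6²) = 9√5
dx/dt = (rope/x) · d(rope)/dt = (21/(9√5)) · (-7) = -49√5/15 m/s
The boat approaches at 49√5/15 ≈ 7.304 m/s.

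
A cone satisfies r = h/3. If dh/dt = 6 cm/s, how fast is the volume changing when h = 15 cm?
150π cm³/s

V = (1/3)π(h/3)²h = πh³/27
dV/dt = πh²/9 · 6
At h = 15: dV/dt = 150π cm³/s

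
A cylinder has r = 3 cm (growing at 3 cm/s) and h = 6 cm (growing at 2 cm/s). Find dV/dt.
126π cm³/s

V = πr²h
dV/dt = 2πrh·dr/dt + πr²·dh/dt
= 2π(3)(6)(3) + π(3)²(2)
= 126π cm³/s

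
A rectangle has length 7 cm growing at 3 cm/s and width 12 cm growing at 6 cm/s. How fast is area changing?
78 cm²/s

A = lw
dA/dt = w·dl/dt + l·dw/dt = 12·3 + 7·6 = 78 cm²/s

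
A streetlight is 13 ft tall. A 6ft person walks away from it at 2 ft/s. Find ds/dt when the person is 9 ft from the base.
12/7 ft/s

By similar triangles: 13/(x+s) = 6/s
Solving: s = 6x/7
ds/dt = 6/7 · dx/dt = 6/7 · 2 = 12/7 ft/s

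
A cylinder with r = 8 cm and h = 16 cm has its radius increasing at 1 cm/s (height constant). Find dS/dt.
64π cm²/s

S = 2πrh + 2πr² (lateral + bases)
dS/dt = (2πh + 4πr)·dr/dt = (2π·16 + 4π·8)·1
= 64π cm²/s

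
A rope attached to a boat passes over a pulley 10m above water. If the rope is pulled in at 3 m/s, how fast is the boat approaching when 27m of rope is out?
81√629/629 ≈ 3.23 m/s

rope² = x² + 10²
x = √(27² - 10²) = √629
dx/dt = (rope/x) · d(rope)/dt = (27/√629) · (-3) = -81√629/629 m/s
The boat approaches at 81√629/629 ≈ 3.23 m/s.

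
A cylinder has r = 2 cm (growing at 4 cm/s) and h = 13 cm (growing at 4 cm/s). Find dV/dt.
224π cm³/s

V = πr²h
dV/dt = 2πrh·dr/dt + πr²·dh/dt
= 2π(2)(13)(4) + π(2)²(4)
= 224π cm³/s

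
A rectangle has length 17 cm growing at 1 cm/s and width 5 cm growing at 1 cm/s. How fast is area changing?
22 cm²/s

A = lw
dA/dt = w·dl/dt + l·dw/dt = 5·1 + 17·1 = 22 cm²/s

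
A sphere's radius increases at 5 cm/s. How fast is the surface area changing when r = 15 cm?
600π cm²/s

S = 4πr²
dS/dt = dS/dr · dr/dt = 8πr · 5
At r = 15: dS/dt = 600π cm²/s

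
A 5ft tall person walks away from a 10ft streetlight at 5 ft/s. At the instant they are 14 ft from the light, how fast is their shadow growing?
5 ft/s

By similar triangles: 10/(x+s) = 5/s
Solving: s = 5x/5
ds/dt = 5/5 · dx/dt = 1 · 5 = 5 ft/s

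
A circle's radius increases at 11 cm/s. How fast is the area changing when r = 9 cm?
198π cm²/s

A = πr²
dA/dt = 2πr · dr/dt = 2π(9)(11) = 198π cm²/s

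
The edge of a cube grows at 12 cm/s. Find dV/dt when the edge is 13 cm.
6084 cm³/s

V = s³
dV/dt = 3s² · ds/dt = 3·13²·12 = 6084 cm³/s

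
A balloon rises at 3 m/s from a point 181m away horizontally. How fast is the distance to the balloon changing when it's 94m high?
282√41597/41597 ≈ 1.383 m/s

z² = 181² + y²
z = √(181² + 94²) = √41597
dz/dt = y/z · dy/dt = 94/√41597 · 3 = 282√41597/41597 ≈ 1.383 m/s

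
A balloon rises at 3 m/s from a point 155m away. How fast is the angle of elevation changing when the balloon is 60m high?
0.016833 rad/s

tan(θ) = y/155
sec²(θ) · dθ/dt = (1/155) · dy/dt
dθ/dt = cos²(θ)/155 · 3 = 155/(155² + 60²) · 3
dθ/dt = 0.016833 rad/s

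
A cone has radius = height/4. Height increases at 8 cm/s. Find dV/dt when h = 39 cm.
1521π/2 cm³/s

V = (1/3)π(h/4)²h = πh³/48
dV/dt = πh²/16 · 8
At h = 39: dV/dt = 1521π/2 cm³/s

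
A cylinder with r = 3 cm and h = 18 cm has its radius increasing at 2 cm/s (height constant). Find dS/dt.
96π cm²/s

S = 2πrh + 2πr² (lateral + bases)
dS/dt = (2πh + 4πr)·dr/dt = (2π·18 + 4π·3)·2
= 96π cm²/s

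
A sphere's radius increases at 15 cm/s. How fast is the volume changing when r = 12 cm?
8640π cm³/s

V = (4/3)πr³
dV/dt = dV/dr · dr/dt = 4πr² · 15
At r = 12: dV/dt = 8640π cm³/s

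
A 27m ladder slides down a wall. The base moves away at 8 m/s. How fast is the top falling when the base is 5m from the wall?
5√11/11 ≈ 1.508 m/s

x² + y² = 27²
2x·dx/dt + 2y·dy/dt = 0
dy/dt = -x/y · dx/dt = -5/(8√11) · 8 = -5√11/11 m/s
The top is descending at 5√11/11 ≈ 1.508 m/s.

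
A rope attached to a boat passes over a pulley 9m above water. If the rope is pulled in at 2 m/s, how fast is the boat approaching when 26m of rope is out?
52√595/595 ≈ 2.132 m/s

rope² = x² + 9²
x = √(26² - 9²) = √595
dx/dt = (rope/x) · d(rope)/dt = (26/√595) · (-2) = -52√595/595 m/s
The boat approaches at 52√595/595 ≈ 2.132 m/s.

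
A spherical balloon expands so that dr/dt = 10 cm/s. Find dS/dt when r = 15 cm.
1200π cm²/s

S = 4πr²
dS/dt = dS/dr · dr/dt = 8πr · 10
At r = 15: dS/dt = 1200π cm²/s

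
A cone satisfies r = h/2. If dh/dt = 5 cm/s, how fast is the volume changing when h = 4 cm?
20π cm³/s

V = (1/3)π(h/2)²h = πh³/12
dV/dt = πh²/4 · 5
At h = 4: dV/dt = 20π cm³/s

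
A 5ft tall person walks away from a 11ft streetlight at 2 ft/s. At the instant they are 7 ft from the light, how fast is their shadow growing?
5/3 ft/s

By similar triangles: 11/(x+s) = 5/s
Solving: s = 5x/6
ds/dt = 5/6 · dx/dt = 5/6 · 2 = 5/3 ft/s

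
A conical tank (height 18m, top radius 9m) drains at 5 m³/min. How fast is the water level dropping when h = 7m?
20/(49π) ≈ 0.1299 m/min

r/h = 9/18, so r = (1/2)h
V = (1/3)πr²h = (1/3)π((1/2)h)²h = (1/12)πh³
dV/dh = (1/4)πh²
dh/dt = (dV/dt)/(dV/dh) = -5/((1/4)π·7²) = -20/(49π) m/min
The level is dropping at 20/(49π) ≈ 0.1299 m/min.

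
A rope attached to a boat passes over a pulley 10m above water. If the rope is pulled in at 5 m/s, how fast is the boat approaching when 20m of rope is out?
10√3/3 ≈ 5.774 m/s

rope² = x² + 10²
x = √(20² - 10²) = 10√3
dx/dt = (rope/x) · d(rope)/dt = (20/(10√3)) · (-5) = -10√3/3 m/s
The boat approaches at 10√3/3 ≈ 5.774 m/s.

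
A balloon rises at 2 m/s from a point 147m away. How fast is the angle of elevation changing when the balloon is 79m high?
0.010557 rad/s

tan(θ) = y/147
sec²(θ) · dθ/dt = (1/147) · dy/dt
dθ/dt = cos²(θ)/147 · 2 = 147/(147² + 79²) · 2
dθ/dt = 0.010557 rad/s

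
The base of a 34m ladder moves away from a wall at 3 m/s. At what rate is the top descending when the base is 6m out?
9√70/140 ≈ 0.5379 m/s

x² + y² = 34²
2x·dx/dt + 2y·dy/dt = 0
dy/dt = -x/y · dx/dt = -6/(4√70) · 3 = -9√70/140 m/s
The top is descending at 9√70/140 ≈ 0.5379 m/s.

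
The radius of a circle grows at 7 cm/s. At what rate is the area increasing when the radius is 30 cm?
420π cm²/s

A = πr²
dA/dt = 2πr · dr/dt = 2π(30)(7) = 420π cm²/s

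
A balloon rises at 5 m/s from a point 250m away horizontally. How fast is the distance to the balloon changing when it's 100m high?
10√29/29 ≈ 1.857 m/s

z² = 250² + y²
z = √(250² + 100²) = 50√29
dz/dt = y/z · dy/dt = 100/(50√29) · 5 = 10√29/29 ≈ 1.857 m/s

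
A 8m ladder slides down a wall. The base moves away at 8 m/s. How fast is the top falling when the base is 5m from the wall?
40√39/39 ≈ 6.405 m/s

x² + y² = 8²
2x·dx/dt + 2y·dy/dt = 0
dy/dt = -x/y · dx/dt = -5/√39 · 8 = -40√39/39 m/s
The top is descending at 40√39/39 ≈ 6.405 m/s.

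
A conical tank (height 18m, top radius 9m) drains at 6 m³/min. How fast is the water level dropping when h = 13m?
24/(169π) ≈ 0.0452 m/min

r/h = 9/18, so r = (1/2)h
V = (1/3)πr²h = (1/3)π((1/2)h)²h = (1/12)πh³
dV/dh = (1/4)πh²
dh/dt = (dV/dt)/(dV/dh) = -6/((1/4)π·13²) = -24/(169π) m/min
The level is dropping at 24/(169π) ≈ 0.0452 m/min.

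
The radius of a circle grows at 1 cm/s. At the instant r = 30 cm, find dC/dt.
2π cm/s

C = 2πr
dC/dt = 2π · dr/dt = 2π · 1 = 2π cm/s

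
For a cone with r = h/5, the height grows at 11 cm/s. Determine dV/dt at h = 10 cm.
44π cm³/s

V = (1/3)π(h/5)²h = πh³/75
dV/dt = πh²/25 · 11
At h = 10: dV/dt = 44π cm³/s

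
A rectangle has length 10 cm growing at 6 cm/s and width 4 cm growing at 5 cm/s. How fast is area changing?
74 cm²/s

A = lw
dA/dt = w·dl/dt + l·dw/dt = 4·6 + 10·5 = 74 cm²/s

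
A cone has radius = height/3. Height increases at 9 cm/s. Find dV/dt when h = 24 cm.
576π cm³/s

V = (1/3)π(h/3)²h = πh³/27
dV/dt = πh²/9 · 9
At h = 24: dV/dt = 576π cm³/s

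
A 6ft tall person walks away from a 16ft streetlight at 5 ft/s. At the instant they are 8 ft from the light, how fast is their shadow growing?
3 ft/s

By similar triangles: 16/(x+s) = 6/s
Solving: s = 6x/10
ds/dt = 6/10 · dx/dt = 3/5 · 5 = 3 ft/s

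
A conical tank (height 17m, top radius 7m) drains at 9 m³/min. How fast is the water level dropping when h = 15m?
289/(1225π) ≈ 0.0751 m/min

r/h = 7/17, so r = (7/17)h
V = (1/3)πr²h = (1/3)π((7/17)h)²h = (49/867)πh³
dV/dh = (49/289)πh²
dh/dt = (dV/dt)/(dV/dh) = -9/((49/289)π·15²) = -289/(1225π) m/min
The level is dropping at 289/(1225π) ≈ 0.0751 m/min.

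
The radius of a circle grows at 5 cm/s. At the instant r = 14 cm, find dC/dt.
10π cm/s

C = 2πr
dC/dt = 2π · dr/dt = 2π · 5 = 10π cm/s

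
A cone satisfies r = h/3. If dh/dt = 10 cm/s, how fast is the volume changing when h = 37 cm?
13690π/9 cm³/s

V = (1/3)π(h/3)²h = πh³/27
dV/dt = πh²/9 · 10
At h = 37: dV/dt = 13690π/9 cm³/s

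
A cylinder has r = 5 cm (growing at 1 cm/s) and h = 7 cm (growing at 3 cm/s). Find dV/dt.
145π cm³/s

V = πr²h
dV/dt = 2πrh·dr/dt + πr²·dh/dt
= 2π(5)(7)(1) + π(5)²(3)
= 145π cm³/s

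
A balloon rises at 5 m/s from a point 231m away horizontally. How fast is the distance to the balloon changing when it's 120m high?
200√7529/7529 ≈ 2.305 m/s

z² = 231² + y²
z = √(231² + 120²) = 3√7529
dz/dt = y/z · dy/dt = 120/(3√7529) · 5 = 200√7529/7529 ≈ 2.305 m/s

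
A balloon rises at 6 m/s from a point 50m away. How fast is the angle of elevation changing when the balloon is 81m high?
0.033109 rad/s

tan(θ) = y/50
sec²(θ) · dθ/dt = (1/50) · dy/dt
dθ/dt = cos²(θ)/50 · 6 = 50/(50² + 81²) · 6
dθ/dt = 0.033109 rad/s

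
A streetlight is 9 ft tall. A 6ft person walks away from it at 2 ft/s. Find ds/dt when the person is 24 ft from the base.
4 ft/s

By similar triangles: 9/(x+s) = 6/s
Solving: s = 6x/3
ds/dt = 6/3 · dx/dt = 2 · 2 = 4 ft/s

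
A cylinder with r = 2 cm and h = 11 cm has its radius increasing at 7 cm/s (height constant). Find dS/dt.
210π cm²/s

S = 2πrh + 2πr² (lateral + bases)
dS/dt = (2πh + 4πr)·dr/dt = (2π·11 + 4π·2)·7
= 210π cm²/s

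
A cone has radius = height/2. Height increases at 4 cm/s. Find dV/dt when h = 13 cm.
169π cm³/s

V = (1/3)π(h/2)²h = πh³/12
dV/dt = πh²/4 · 4
At h = 13: dV/dt = 169π cm³/s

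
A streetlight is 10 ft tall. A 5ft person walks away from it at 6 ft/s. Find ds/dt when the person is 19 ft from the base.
6 ft/s

By similar triangles: 10/(x+s) = 5/s
Solving: s = 5x/5
ds/dt = 5/5 · dx/dt = 1 · 6 = 6 ft/s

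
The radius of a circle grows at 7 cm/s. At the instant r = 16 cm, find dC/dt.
14π cm/s

C = 2πr
dC/dt = 2π · dr/dt = 2π · 7 = 14π cm/s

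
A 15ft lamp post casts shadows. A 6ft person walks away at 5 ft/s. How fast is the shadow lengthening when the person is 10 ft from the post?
10/3 ft/s

By similar triangles: 15/(x+s) = 6/s
Solving: s = 6x/9
ds/dt = 6/9 · dx/dt = 2/3 · 5 = 10/3 ft/s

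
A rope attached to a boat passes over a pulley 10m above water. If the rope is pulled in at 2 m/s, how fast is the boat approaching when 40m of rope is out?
8√15/15 ≈ 2.066 m/s

rope² = x² + 10²
x = √(40² - 10²) = 10√15
dx/dt = (rope/x) · d(rope)/dt = (40/(10√15)) · (-2) = -8√15/15 m/s
The boat approaches at 8√15/15 ≈ 2.066 m/s.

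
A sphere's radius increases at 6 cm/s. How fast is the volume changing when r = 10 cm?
2400π cm³/s

V = (4/3)πr³
dV/dt = dV/dr · dr/dt = 4πr² · 6
At r = 10: dV/dt = 2400π cm³/s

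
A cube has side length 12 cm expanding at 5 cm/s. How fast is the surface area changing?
720 cm²/s

A = 6s²
dA/dt = 12s · ds/dt = 12·12·5 = 720 cm²/s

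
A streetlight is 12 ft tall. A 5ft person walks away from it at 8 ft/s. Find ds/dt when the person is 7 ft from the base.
40/7 ft/s

By similar triangles: 12/(x+s) = 5/s
Solving: s = 5x/7
ds/dt = 5/7 · dx/dt = 5/7 · 8 = 40/7 ft/s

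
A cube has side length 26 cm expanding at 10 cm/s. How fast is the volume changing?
20280 cm³/s

V = s³
dV/dt = 3s² · ds/dt = 3·26²·10 = 20280 cm³/s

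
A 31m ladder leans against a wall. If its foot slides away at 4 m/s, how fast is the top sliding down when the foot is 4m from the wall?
16√105/315 ≈ 0.5205 m/s

x² + y² = 31²
2x·dx/dt + 2y·dy/dt = 0
dy/dt = -x/y · dx/dt = -4/(3√105) · 4 = -16√105/315 m/s
The top is descending at 16√105/315 ≈ 0.5205 m/s.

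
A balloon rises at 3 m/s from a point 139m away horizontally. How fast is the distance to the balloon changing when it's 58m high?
174√22685/22685 ≈ 1.155 m/s

z² = 139² + y²
z = √(139² + 58²) = √22685
dz/dt = y/z · dy/dt = 58/√22685 · 3 = 174√22685/22685 ≈ 1.155 m/s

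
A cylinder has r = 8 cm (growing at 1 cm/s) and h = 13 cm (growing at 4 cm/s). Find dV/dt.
464π cm³/s

V = πr²h
dV/dt = 2πrh·dr/dt + πr²·dh/dt
= 2π(8)(13)(1) + π(8)²(4)
= 464π cm³/s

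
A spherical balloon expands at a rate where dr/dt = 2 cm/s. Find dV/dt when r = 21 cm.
3528π cm³/s

V = (4/3)πr³
dV/dt = dV/dr · dr/dt = 4πr² · 2
At r = 21: dV/dt = 3528π cm³/s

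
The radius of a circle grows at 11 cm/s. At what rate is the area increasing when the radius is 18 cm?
396π cm²/s

A = πr²
dA/dt = 2πr · dr/dt = 2π(18)(11) = 396π cm²/s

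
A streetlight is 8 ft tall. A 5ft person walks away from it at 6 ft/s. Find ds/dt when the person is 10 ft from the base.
10 ft/s

By similar triangles: 8/(x+s) = 5/s
Solving: s = 5x/3
ds/dt = 5/3 · dx/dt = 5/3 · 6 = 10 ft/s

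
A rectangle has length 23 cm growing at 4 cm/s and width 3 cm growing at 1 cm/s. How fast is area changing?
35 cm²/s

A = lw
dA/dt = w·dl/dt + l·dw/dt = 3·4 + 23·1 = 35 cm²/s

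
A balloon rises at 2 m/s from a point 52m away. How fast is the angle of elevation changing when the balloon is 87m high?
0.010124 rad/s

tan(θ) = y/52
sec²(θ) · dθ/dt = (1/52) · dy/dt
dθ/dt = cos²(θ)/52 · 2 = 52/(52² + 87²) · 2
dθ/dt = 0.010124 rad/s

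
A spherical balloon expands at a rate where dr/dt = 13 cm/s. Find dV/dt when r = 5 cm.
1300π cm³/s

V = (4/3)πr³
dV/dt = dV/dr · dr/dt = 4πr² · 13
At r = 5: dV/dt = 1300π cm³/s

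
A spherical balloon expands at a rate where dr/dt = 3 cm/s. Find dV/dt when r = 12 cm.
1728π cm³/s

V = (4/3)πr³
dV/dt = dV/dr · dr/dt = 4πr² · 3
At r = 12: dV/dt = 1728π cm³/s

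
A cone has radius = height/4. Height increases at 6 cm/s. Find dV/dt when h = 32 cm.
384π cm³/s

V = (1/3)π(h/4)²h = πh³/48
dV/dt = πh²/16 · 6
At h = 32: dV/dt = 384π cm³/s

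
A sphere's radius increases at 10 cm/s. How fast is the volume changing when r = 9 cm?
3240π cm³/s

V = (4/3)πr³
dV/dt = dV/dr · dr/dt = 4πr² · 10
At r = 9: dV/dt = 3240π cm³/s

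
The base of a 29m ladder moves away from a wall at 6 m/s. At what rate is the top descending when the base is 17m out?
17√138/46 ≈ 4.341 m/s

x² + y² = 29²
2x·dx/dt + 2y·dy/dt = 0
dy/dt = -x/y · dx/dt = -17/(2√138) · 6 = -17√138/46 m/s
The top is descending at 17√138/46 ≈ 4.341 m/s.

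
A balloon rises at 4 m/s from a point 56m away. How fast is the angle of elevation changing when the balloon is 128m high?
0.011475 rad/s

tan(θ) = y/56
sec²(θ) · dθ/dt = (1/56) · dy/dt
dθ/dt = cos²(θ)/56 · 4 = 56/(56² + 128²) · 4
dθ/dt = 0.011475 rad/s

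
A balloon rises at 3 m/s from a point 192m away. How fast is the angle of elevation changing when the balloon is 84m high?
0.013115 rad/s

tan(θ) = y/192
sec²(θ) · dθ/dt = (1/192) · dy/dt
dθ/dt = cos²(θ)/192 · 3 = 192/(192² + 84²) · 3
dθ/dt = 0.013115 rad/s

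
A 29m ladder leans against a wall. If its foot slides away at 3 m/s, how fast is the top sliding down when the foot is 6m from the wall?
18√805/805 ≈ 0.6344 m/s

x² + y² = 29²
2x·dx/dt + 2y·dy/dt = 0
dy/dt = -x/y · dx/dt = -6/√805 · 3 = -18√805/805 m/s
The top is descending at 18√805/805 ≈ 0.6344 m/s.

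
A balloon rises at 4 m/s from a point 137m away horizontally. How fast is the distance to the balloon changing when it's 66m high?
264√37/925 ≈ 1.736 m/s

z² = 137² + y²
z = √(137² + 66²) = 25√37
dz/dt = y/z · dy/dt = 66/(25√37) · 4 = 264√37/925 ≈ 1.736 m/s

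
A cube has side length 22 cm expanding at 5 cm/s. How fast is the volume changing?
7260 cm³/s

V = s³
dV/dt = 3s² · ds/dt = 3·22²·5 = 7260 cm³/s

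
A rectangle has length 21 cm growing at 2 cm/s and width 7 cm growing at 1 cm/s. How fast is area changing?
35 cm²/s

A = lw
dA/dt = w·dl/dt + l·dw/dt = 7·2 + 21·1 = 35 cm²/s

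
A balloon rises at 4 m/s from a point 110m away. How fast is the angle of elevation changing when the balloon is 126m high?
0.015728 rad/s

tan(θ) = y/110
sec²(θ) · dθ/dt = (1/110) · dy/dt
dθ/dt = cos²(θ)/110 · 4 = 110/(110² + 126²) · 4
dθ/dt = 0.015728 rad/s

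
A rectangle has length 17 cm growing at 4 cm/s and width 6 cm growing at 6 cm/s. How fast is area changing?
126 cm²/s

A = lw
dA/dt = w·dl/dt + l·dw/dt = 6·4 + 17·6 = 126 cm²/s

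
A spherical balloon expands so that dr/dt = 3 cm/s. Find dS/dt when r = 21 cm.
504π cm²/s

S = 4πr²
dS/dt = dS/dr · dr/dt = 8πr · 3
At r = 21: dS/dt = 504π cm²/s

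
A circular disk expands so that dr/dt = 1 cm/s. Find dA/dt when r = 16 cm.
32π cm²/s

A = πr²
dA/dt = 2πr · dr/dt = 2π(16)(1) = 32π cm²/s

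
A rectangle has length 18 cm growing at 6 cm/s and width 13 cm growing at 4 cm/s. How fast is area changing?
150 cm²/s

A = lw
dA/dt = w·dl/dt + l·dw/dt = 13·6 + 18·4 = 150 cm²/s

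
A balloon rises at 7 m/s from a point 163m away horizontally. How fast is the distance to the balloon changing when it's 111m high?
777√38890/38890 ≈ 3.94 m/s

z² = 163² + y²
z = √(163² + 111²) = √38890
dz/dt = y/z · dy/dt = 111/√38890 · 7 = 777√38890/38890 ≈ 3.94 m/s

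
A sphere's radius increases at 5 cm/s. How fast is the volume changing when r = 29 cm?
16820π cm³/s

V = (4/3)πr³
dV/dt = dV/dr · dr/dt = 4πr² · 5
At r = 29: dV/dt = 16820π cm³/s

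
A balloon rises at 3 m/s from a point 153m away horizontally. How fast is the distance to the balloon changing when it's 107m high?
321√34858/34858 ≈ 1.719 m/s

z² = 153² + y²
z = √(153² + 107²) = √34858
dz/dt = y/z · dy/dt = 107/√34858 · 3 = 321√34858/34858 ≈ 1.719 m/s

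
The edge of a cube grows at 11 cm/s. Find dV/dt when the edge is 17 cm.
9537 cm³/s

V = s³
dV/dt = 3s² · ds/dt = 3·17²·11 = 9537 cm³/s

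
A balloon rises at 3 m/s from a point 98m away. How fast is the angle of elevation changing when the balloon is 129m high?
0.011202 rad/s

tan(θ) = y/98
sec²(θ) · dθ/dt = (1/98) · dy/dt
dθ/dt = cos²(θ)/98 · 3 = 98/(98² + 129²) · 3
dθ/dt = 0.011202 rad/s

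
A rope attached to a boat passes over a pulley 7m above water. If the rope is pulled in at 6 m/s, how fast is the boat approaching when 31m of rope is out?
31√57/38 ≈ 6.159 m/s

rope² = x² + 7²
x = √(31² - 7²) = 4√57
dx/dt = (rope/x) · d(rope)/dt = (31/(4√57)) · (-6) = -31√57/38 m/s
The boat approaches at 31√57/38 ≈ 6.159 m/s.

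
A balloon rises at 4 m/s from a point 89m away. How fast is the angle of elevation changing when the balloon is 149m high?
0.011819 rad/s

tan(θ) = y/89
sec²(θ) · dθ/dt = (1/89) · dy/dt
dθ/dt = cos²(θ)/89 · 4 = 89/(89² + 149²) · 4
dθ/dt = 0.011819 rad/s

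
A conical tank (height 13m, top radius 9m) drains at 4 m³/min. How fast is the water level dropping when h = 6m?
169/(729π) ≈ 0.07379 m/min

r/h = 9/13, so r = (9/13)h
V = (1/3)πr²h = (1/3)π((9/13)h)²h = (27/169)πh³
dV/dh = (81/169)πh²
dh/dt = (dV/dt)/(dV/dh) = -4/((81/169)π·6²) = -169/(729π) m/min
The level is dropping at 169/(729π) ≈ 0.07379 m/min.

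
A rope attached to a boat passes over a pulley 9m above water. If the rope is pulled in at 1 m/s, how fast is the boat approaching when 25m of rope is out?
25√34/136 ≈ 1.072 m/s

rope² = x² + 9²
x = √(25² - 9²) = 4√34
dx/dt = (rope/x) · d(rope)/dt = (25/(4√34)) · (-1) = -25√34/136 m/s
The boat approaches at 25√34/136 ≈ 1.072 m/s.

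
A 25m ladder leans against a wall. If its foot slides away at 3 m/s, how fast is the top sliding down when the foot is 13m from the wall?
13√114/76 ≈ 1.826 m/s

x² + y² = 25²
2x·dx/dt + 2y·dy/dt = 0
dy/dt = -x/y · dx/dt = -13/(2√114) · 3 = -13√114/76 m/s
The top is descending at 13√114/76 ≈ 1.826 m/s.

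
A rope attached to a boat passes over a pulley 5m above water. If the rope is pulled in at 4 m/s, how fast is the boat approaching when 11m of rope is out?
11√6/6 ≈ 4.491 m/s

rope² = x² + 5²
x = √(11² - 5²) = 4√6
dx/dt = (rope/x) · d(rope)/dt = (11/(4√6)) · (-4) = -11√6/6 m/s
The boat approaches at 11√6/6 ≈ 4.491 m/s.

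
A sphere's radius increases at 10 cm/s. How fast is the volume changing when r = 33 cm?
43560π cm³/s

V = (4/3)πr³
dV/dt = dV/dr · dr/dt = 4πr² · 10
At r = 33: dV/dt = 43560π cm³/s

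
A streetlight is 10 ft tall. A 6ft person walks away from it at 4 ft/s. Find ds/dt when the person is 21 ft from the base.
6 ft/s

By similar triangles: 10/(x+s) = 6/s
Solving: s = 6x/4
ds/dt = 6/4 · dx/dt = 3/2 · 4 = 6 ft/s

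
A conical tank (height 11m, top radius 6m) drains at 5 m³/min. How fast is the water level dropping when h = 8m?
605/(2304π) ≈ 0.08358 m/min

r/h = 6/11, so r = (6/11)h
V = (1/3)πr²h = (1/3)π((6/11)h)²h = (12/121)πh³
dV/dh = (36/121)πh²
dh/dt = (dV/dt)/(dV/dh) = -5/((36/121)π·8²) = -605/(2304π) m/min
The level is dropping at 605/(2304π) ≈ 0.08358 m/min.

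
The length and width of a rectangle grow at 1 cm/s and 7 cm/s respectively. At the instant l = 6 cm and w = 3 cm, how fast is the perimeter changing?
16 cm/s

P = 2(l + w)
dP/dt = 2(dl/dt + dw/dt) = 2(1 + 7) = 16 cm/s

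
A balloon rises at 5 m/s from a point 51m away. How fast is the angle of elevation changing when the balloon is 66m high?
0.036654 rad/s

tan(θ) = y/51
sec²(θ) · dθ/dt = (1/51) · dy/dt
dθ/dt = cos²(θ)/51 · 5 = 51/(51² + 66²) · 5
dθ/dt = 0.036654 rad/s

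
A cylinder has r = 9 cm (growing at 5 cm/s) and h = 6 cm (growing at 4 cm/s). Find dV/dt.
864π cm³/s

V = πr²h
dV/dt = 2πrh·dr/dt + πr²·dh/dt
= 2π(9)(6)(5) + π(9)²(4)
= 864π cm³/s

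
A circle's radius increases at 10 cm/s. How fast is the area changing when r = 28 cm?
560π cm²/s

A = πr²
dA/dt = 2πr · dr/dt = 2π(28)(10) = 560π cm²/s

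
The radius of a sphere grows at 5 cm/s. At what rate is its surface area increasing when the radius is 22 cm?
880π cm²/s

S = 4πr²
dS/dt = dS/dr · dr/dt = 8πr · 5
At r = 22: dS/dt = 880π cm²/s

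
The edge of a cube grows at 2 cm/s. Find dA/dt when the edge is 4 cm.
96 cm²/s

A = 6s²
dA/dt = 12s · ds/dt = 12·4·2 = 96 cm²/s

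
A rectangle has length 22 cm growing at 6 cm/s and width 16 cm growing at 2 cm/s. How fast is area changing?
140 cm²/s

A = lw
dA/dt = w·dl/dt + l·dw/dt = 16·6 + 22·2 = 140 cm²/s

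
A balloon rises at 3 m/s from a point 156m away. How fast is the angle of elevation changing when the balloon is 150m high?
0.009992 rad/s

tan(θ) = y/156
sec²(θ) · dθ/dt = (1/156) · dy/dt
dθ/dt = cos²(θ)/156 · 3 = 156/(156² + 150²) · 3
dθ/dt = 0.009992 rad/s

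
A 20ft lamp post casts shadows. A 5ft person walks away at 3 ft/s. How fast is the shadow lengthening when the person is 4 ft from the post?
1 ft/s

By similar triangles: 20/(x+s) = 5/s
Solving: s = 5x/15
ds/dt = 5/15 · dx/dt = 1/3 · 3 = 1 ft/s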